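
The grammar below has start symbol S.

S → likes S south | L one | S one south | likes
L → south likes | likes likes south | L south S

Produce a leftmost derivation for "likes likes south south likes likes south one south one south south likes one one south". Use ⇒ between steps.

S ⇒ S one south   [S → S one south]
S one south ⇒ L one one south   [S → L one]
L one one south ⇒ L south S one one south   [L → L south S]
L south S one one south ⇒ L south S south S one one south   [L → L south S]
L south S south S one one south ⇒ likes likes south south S south S one one south   [L → likes likes south]
likes likes south south S south S one one south ⇒ likes likes south south S one south south S one one south   [S → S one south]
likes likes south south S one south south S one one south ⇒ likes likes south south S one south one south south S one one south   [S → S one south]
likes likes south south S one south one south south S one one south ⇒ likes likes south south likes S south one south one south south S one one south   [S → likes S south]
likes likes south south likes S south one south one south south S one one south ⇒ likes likes south south likes likes south one south one south south S one one south   [S → likes]
likes likes south south likes likes south one south one south south S one one south ⇒ likes likes south south likes likes south one south one south south likes one one south   [S → likes]

S ⇒ S one south ⇒ L one one south ⇒ L south S one one south ⇒ L south S south S one one south ⇒ likes likes south south S south S one one south ⇒ likes likes south south S one south south S one one south ⇒ likes likes south south S one south one south south S one one south ⇒ likes likes south south likes S south one south one south south S one one south ⇒ likes likes south south likes likes south one south one south south S one one south ⇒ likes likes south south likes likes south one south one south south likes one one south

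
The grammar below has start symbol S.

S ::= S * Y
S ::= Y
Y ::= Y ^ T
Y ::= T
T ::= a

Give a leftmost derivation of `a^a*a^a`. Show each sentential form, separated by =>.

S=>S*Y=>Y*Y=>Y^T*Y=>T^T*Y=>a^T*Y=>a^a*Y=>a^a*Y^T=>a^a*T^T=>a^a*a^T=>a^a*a^a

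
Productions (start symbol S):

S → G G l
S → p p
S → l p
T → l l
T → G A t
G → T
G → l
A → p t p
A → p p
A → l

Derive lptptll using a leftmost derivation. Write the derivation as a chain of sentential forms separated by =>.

S=>GGl=>TGl=>GAtGl=>lAtGl=>lptptGl=>lptptll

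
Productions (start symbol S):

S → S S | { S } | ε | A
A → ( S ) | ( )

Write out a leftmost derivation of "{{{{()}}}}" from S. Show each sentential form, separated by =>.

S => SS => {S}S => {{S}}S => {{SS}}S => {{{S}S}}S => {{{{S}}S}}S => {{{{A}}S}}S => {{{{()}}S}}S => {{{{()}}}}S => {{{{()}}}}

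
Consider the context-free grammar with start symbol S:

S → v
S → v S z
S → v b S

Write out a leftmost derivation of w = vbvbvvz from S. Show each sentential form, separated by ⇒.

S ⇒ vbS ⇒ vbvbS ⇒ vbvbvSz ⇒ vbvbvvz

S ⇒ vbS   [S → v b S]
vbS ⇒ vbvbS   [S → v b S]
vbvbS ⇒ vbvbvSz   [S → v S z]
vbvbvSz ⇒ vbvbvvz   [S → v]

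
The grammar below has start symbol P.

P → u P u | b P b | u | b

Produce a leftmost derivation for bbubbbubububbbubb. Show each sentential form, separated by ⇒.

P ⇒ bPb ⇒ bbPbb ⇒ bbuPubb ⇒ bbubPbubb ⇒ bbubbPbbubb ⇒ bbubbbPbbbubb ⇒ bbubbbuPubbbubb ⇒ bbubbbubPbubbbubb ⇒ bbubbbubububbbubb

P ⇒ bPb   [P → b P b]
bPb ⇒ bbPbb   [P → b P b]
bbPbb ⇒ bbuPubb   [P → u P u]
bbuPubb ⇒ bbubPbubb   [P → b P b]
bbubPbubb ⇒ bbubbPbbubb   [P → b P b]
bbubbPbbubb ⇒ bbubbbPbbbubb   [P → b P b]
bbubbbPbbbubb ⇒ bbubbbuPubbbubb   [P → u P u]
bbubbbuPubbbubb ⇒ bbubbbubPbubbbubb   [P → b P b]
bbubbbubPbubbbubb ⇒ bbubbbubububbbubb   [P → u]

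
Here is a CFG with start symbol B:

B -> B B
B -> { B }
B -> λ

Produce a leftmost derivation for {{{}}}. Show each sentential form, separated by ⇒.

B ⇒ BB   [B -> B B]
BB ⇒ {B}B   [B -> { B }]
{B}B ⇒ {{B}}B   [B -> { B }]
{{B}}B ⇒ {{BB}}B   [B -> B B]
{{BB}}B ⇒ {{BBB}}B   [B -> B B]
{{BBB}}B ⇒ {{BBBB}}B   [B -> B B]
{{BBBB}}B ⇒ {{{B}BBB}}B   [B -> { B }]
{{{B}BBB}}B ⇒ {{{}BBB}}B   [B -> λ]
{{{}BBB}}B ⇒ {{{}BB}}B   [B -> λ]
{{{}BB}}B ⇒ {{{}B}}B   [B -> λ]
{{{}B}}B ⇒ {{{}}}B   [B -> λ]
{{{}}}B ⇒ {{{}}}   [B -> λ]

B ⇒ BB ⇒ {B}B ⇒ {{B}}B ⇒ {{BB}}B ⇒ {{BBB}}B ⇒ {{BBBB}}B ⇒ {{{B}BBB}}B ⇒ {{{}BBB}}B ⇒ {{{}BB}}B ⇒ {{{}B}}B ⇒ {{{}}}B ⇒ {{{}}}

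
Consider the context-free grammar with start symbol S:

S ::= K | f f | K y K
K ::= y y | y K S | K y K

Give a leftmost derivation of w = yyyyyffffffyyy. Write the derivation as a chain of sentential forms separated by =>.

S => K => KyK => yKSyK => yyKSSyK => yyyKSSSyK => yyyyySSSyK => yyyyyffSSyK => yyyyyffffSyK => yyyyyffffffyK => yyyyyffffffyyy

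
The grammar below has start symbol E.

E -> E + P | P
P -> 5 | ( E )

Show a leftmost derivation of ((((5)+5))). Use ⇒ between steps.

E ⇒ P   [E -> P]
P ⇒ (E)   [P -> ( E )]
(E) ⇒ (P)   [E -> P]
(P) ⇒ ((E))   [P -> ( E )]
((E)) ⇒ ((P))   [E -> P]
((P)) ⇒ (((E)))   [P -> ( E )]
(((E))) ⇒ (((E+P)))   [E -> E + P]
(((E+P))) ⇒ (((P+P)))   [E -> P]
(((P+P))) ⇒ ((((E)+P)))   [P -> ( E )]
((((E)+P))) ⇒ ((((P)+P)))   [E -> P]
((((P)+P))) ⇒ ((((5)+P)))   [P -> 5]
((((5)+P))) ⇒ ((((5)+5)))   [P -> 5]

E ⇒ P ⇒ (E) ⇒ (P) ⇒ ((E)) ⇒ ((P)) ⇒ (((E))) ⇒ (((E+P))) ⇒ (((P+P))) ⇒ ((((E)+P))) ⇒ ((((P)+P))) ⇒ ((((5)+P))) ⇒ ((((5)+5)))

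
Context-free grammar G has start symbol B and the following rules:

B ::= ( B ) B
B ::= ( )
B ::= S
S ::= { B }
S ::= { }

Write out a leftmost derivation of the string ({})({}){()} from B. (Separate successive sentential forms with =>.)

B => (B)B => (S)B => ({})B => ({})(B)B => ({})(S)B => ({})({})B => ({})({})S => ({})({}){B} => ({})({}){()}

B => (B)B   [B ::= ( B ) B]
(B)B => (S)B   [B ::= S]
(S)B => ({})B   [S ::= { }]
({})B => ({})(B)B   [B ::= ( B ) B]
({})(B)B => ({})(S)B   [B ::= S]
({})(S)B => ({})({})B   [S ::= { }]
({})({})B => ({})({})S   [B ::= S]
({})({})S => ({})({}){B}   [S ::= { B }]
({})({}){B} => ({})({}){()}   [B ::= ( )]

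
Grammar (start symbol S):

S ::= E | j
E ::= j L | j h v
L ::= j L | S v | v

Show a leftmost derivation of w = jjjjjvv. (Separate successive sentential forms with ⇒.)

S ⇒ E   [S ::= E]
E ⇒ jL   [E ::= j L]
jL ⇒ jjL   [L ::= j L]
jjL ⇒ jjjL   [L ::= j L]
jjjL ⇒ jjjSv   [L ::= S v]
jjjSv ⇒ jjjEv   [S ::= E]
jjjEv ⇒ jjjjLv   [E ::= j L]
jjjjLv ⇒ jjjjSvv   [L ::= S v]
jjjjSvv ⇒ jjjjjvv   [S ::= j]

S ⇒ E ⇒ jL ⇒ jjL ⇒ jjjL ⇒ jjjSv ⇒ jjjEv ⇒ jjjjLv ⇒ jjjjSvv ⇒ jjjjjvv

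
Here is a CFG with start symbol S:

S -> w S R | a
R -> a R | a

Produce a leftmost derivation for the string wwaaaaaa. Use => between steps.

S => wSR => wwSRR => wwaRR => wwaaRR => wwaaaRR => wwaaaaR => wwaaaaaR => wwaaaaaa

S => wSR   [S -> w S R]
wSR => wwSRR   [S -> w S R]
wwSRR => wwaRR   [S -> a]
wwaRR => wwaaRR   [R -> a R]
wwaaRR => wwaaaRR   [R -> a R]
wwaaaRR => wwaaaaR   [R -> a]
wwaaaaR => wwaaaaaR   [R -> a R]
wwaaaaaR => wwaaaaaa   [R -> a]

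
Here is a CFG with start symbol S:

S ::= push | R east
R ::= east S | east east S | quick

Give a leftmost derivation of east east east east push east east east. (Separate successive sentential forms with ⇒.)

S ⇒ R east ⇒ east S east ⇒ east R east east ⇒ east east S east east ⇒ east east R east east east ⇒ east east east east S east east east ⇒ east east east east push east east east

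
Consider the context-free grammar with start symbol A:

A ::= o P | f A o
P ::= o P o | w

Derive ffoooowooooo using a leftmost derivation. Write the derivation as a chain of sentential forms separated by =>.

A=>fAo=>ffAoo=>ffoPoo=>ffooPooo=>ffoooPoooo=>ffooooPooooo=>ffoooowooooo

A => fAo   [A ::= f A o]
fAo => ffAoo   [A ::= f A o]
ffAoo => ffoPoo   [A ::= o P]
ffoPoo => ffooPooo   [P ::= o P o]
ffooPooo => ffoooPoooo   [P ::= o P o]
ffoooPoooo => ffooooPooooo   [P ::= o P o]
ffooooPooooo => ffoooowooooo   [P ::= w]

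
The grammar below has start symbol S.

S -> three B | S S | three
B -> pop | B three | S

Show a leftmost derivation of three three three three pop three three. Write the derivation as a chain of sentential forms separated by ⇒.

S ⇒ S S   [S -> S S]
S S ⇒ three B S   [S -> three B]
three B S ⇒ three B three S   [B -> B three]
three B three S ⇒ three S three S   [B -> S]
three S three S ⇒ three three B three S   [S -> three B]
three three B three S ⇒ three three S three S   [B -> S]
three three S three S ⇒ three three three B three S   [S -> three B]
three three three B three S ⇒ three three three S three S   [B -> S]
three three three S three S ⇒ three three three three B three S   [S -> three B]
three three three three B three S ⇒ three three three three pop three S   [B -> pop]
three three three three pop three S ⇒ three three three three pop three three   [S -> three]

S ⇒ S S ⇒ three B S ⇒ three B three S ⇒ three S three S ⇒ three three B three S ⇒ three three S three S ⇒ three three three B three S ⇒ three three three S three S ⇒ three three three three B three S ⇒ three three three three pop three S ⇒ three three three three pop three three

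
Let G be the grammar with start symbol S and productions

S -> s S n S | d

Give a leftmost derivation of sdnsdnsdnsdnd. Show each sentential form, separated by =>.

S => sSnS   [S -> s S n S]
sSnS => sdnS   [S -> d]
sdnS => sdnsSnS   [S -> s S n S]
sdnsSnS => sdnsdnS   [S -> d]
sdnsdnS => sdnsdnsSnS   [S -> s S n S]
sdnsdnsSnS => sdnsdnsdnS   [S -> d]
sdnsdnsdnS => sdnsdnsdnsSnS   [S -> s S n S]
sdnsdnsdnsSnS => sdnsdnsdnsdnS   [S -> d]
sdnsdnsdnsdnS => sdnsdnsdnsdnd   [S -> d]

S=>sSnS=>sdnS=>sdnsSnS=>sdnsdnS=>sdnsdnsSnS=>sdnsdnsdnS=>sdnsdnsdnsSnS=>sdnsdnsdnsdnS=>sdnsdnsdnsdnd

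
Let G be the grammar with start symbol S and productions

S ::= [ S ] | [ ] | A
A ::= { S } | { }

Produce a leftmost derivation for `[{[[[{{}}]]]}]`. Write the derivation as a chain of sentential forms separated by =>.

S=>[S]=>[A]=>[{S}]=>[{[S]}]=>[{[[S]]}]=>[{[[[S]]]}]=>[{[[[A]]]}]=>[{[[[{S}]]]}]=>[{[[[{A}]]]}]=>[{[[[{{}}]]]}]

S => [S]   [S ::= [ S ]]
[S] => [A]   [S ::= A]
[A] => [{S}]   [A ::= { S }]
[{S}] => [{[S]}]   [S ::= [ S ]]
[{[S]}] => [{[[S]]}]   [S ::= [ S ]]
[{[[S]]}] => [{[[[S]]]}]   [S ::= [ S ]]
[{[[[S]]]}] => [{[[[A]]]}]   [S ::= A]
[{[[[A]]]}] => [{[[[{S}]]]}]   [A ::= { S }]
[{[[[{S}]]]}] => [{[[[{A}]]]}]   [S ::= A]
[{[[[{A}]]]}] => [{[[[{{}}]]]}]   [A ::= { }]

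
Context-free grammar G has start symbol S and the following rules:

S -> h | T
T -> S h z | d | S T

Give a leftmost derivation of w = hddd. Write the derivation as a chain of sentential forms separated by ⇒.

S ⇒ T   [S -> T]
T ⇒ ST   [T -> S T]
ST ⇒ hT   [S -> h]
hT ⇒ hST   [T -> S T]
hST ⇒ hTT   [S -> T]
hTT ⇒ hSTT   [T -> S T]
hSTT ⇒ hTTT   [S -> T]
hTTT ⇒ hdTT   [T -> d]
hdTT ⇒ hddT   [T -> d]
hddT ⇒ hddd   [T -> d]

S ⇒ T ⇒ ST ⇒ hT ⇒ hST ⇒ hTT ⇒ hSTT ⇒ hTTT ⇒ hdTT ⇒ hddT ⇒ hddd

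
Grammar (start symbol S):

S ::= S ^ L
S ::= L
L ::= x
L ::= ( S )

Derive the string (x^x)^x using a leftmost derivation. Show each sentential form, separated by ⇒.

S ⇒ S^L ⇒ L^L ⇒ (S)^L ⇒ (S^L)^L ⇒ (L^L)^L ⇒ (x^L)^L ⇒ (x^x)^L ⇒ (x^x)^x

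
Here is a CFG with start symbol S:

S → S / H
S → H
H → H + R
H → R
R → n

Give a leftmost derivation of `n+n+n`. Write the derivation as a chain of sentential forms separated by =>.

S => H   [S → H]
H => H+R   [H → H + R]
H+R => H+R+R   [H → H + R]
H+R+R => R+R+R   [H → R]
R+R+R => n+R+R   [R → n]
n+R+R => n+n+R   [R → n]
n+n+R => n+n+n   [R → n]

S=>H=>H+R=>H+R+R=>R+R+R=>n+R+R=>n+n+R=>n+n+n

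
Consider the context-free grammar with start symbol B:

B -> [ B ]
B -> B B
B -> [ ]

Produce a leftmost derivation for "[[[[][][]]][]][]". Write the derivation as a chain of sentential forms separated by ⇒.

B⇒BB⇒[B]B⇒[BB]B⇒[[B]B]B⇒[[[B]]B]B⇒[[[BB]]B]B⇒[[[BBB]]B]B⇒[[[[]BB]]B]B⇒[[[[][]B]]B]B⇒[[[[][][]]]B]B⇒[[[[][][]]][]]B⇒[[[[][][]]][]][]

B ⇒ BB   [B -> B B]
BB ⇒ [B]B   [B -> [ B ]]
[B]B ⇒ [BB]B   [B -> B B]
[BB]B ⇒ [[B]B]B   [B -> [ B ]]
[[B]B]B ⇒ [[[B]]B]B   [B -> [ B ]]
[[[B]]B]B ⇒ [[[BB]]B]B   [B -> B B]
[[[BB]]B]B ⇒ [[[BBB]]B]B   [B -> B B]
[[[BBB]]B]B ⇒ [[[[]BB]]B]B   [B -> [ ]]
[[[[]BB]]B]B ⇒ [[[[][]B]]B]B   [B -> [ ]]
[[[[][]B]]B]B ⇒ [[[[][][]]]B]B   [B -> [ ]]
[[[[][][]]]B]B ⇒ [[[[][][]]][]]B   [B -> [ ]]
[[[[][][]]][]]B ⇒ [[[[][][]]][]][]   [B -> [ ]]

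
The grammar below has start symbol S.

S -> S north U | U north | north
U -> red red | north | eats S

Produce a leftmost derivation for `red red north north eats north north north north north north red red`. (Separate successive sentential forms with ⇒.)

S ⇒ S north U ⇒ S north U north U ⇒ S north U north U north U ⇒ S north U north U north U north U ⇒ U north north U north U north U north U ⇒ red red north north U north U north U north U ⇒ red red north north eats S north U north U north U ⇒ red red north north eats north north U north U north U ⇒ red red north north eats north north north north U north U ⇒ red red north north eats north north north north north north U ⇒ red red north north eats north north north north north north red red

S ⇒ S north U   [S -> S north U]
S north U ⇒ S north U north U   [S -> S north U]
S north U north U ⇒ S north U north U north U   [S -> S north U]
S north U north U north U ⇒ S north U north U north U north U   [S -> S north U]
S north U north U north U north U ⇒ U north north U north U north U north U   [S -> U north]
U north north U north U north U north U ⇒ red red north north U north U north U north U   [U -> red red]
red red north north U north U north U north U ⇒ red red north north eats S north U north U north U   [U -> eats S]
red red north north eats S north U north U north U ⇒ red red north north eats north north U north U north U   [S -> north]
red red north north eats north north U north U north U ⇒ red red north north eats north north north north U north U   [U -> north]
red red north north eats north north north north U north U ⇒ red red north north eats north north north north north north U   [U -> north]
red red north north eats north north north north north north U ⇒ red red north north eats north north north north north north red red   [U -> red red]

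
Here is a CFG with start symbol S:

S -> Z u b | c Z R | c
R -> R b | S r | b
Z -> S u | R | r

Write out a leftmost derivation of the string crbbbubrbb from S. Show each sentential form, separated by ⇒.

S ⇒ cZR   [S -> c Z R]
cZR ⇒ crR   [Z -> r]
crR ⇒ crRb   [R -> R b]
crRb ⇒ crRbb   [R -> R b]
crRbb ⇒ crSrbb   [R -> S r]
crSrbb ⇒ crZubrbb   [S -> Z u b]
crZubrbb ⇒ crRubrbb   [Z -> R]
crRubrbb ⇒ crRbubrbb   [R -> R b]
crRbubrbb ⇒ crRbbubrbb   [R -> R b]
crRbbubrbb ⇒ crbbbubrbb   [R -> b]

S ⇒ cZR ⇒ crR ⇒ crRb ⇒ crRbb ⇒ crSrbb ⇒ crZubrbb ⇒ crRubrbb ⇒ crRbubrbb ⇒ crRbbubrbb ⇒ crbbbubrbb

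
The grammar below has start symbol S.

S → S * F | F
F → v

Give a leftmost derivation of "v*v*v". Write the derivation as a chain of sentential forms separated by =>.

S=>S*F=>S*F*F=>F*F*F=>v*F*F=>v*v*F=>v*v*v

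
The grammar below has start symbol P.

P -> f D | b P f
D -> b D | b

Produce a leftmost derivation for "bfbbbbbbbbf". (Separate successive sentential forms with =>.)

P => bPf => bfDf => bfbDf => bfbbDf => bfbbbDf => bfbbbbDf => bfbbbbbDf => bfbbbbbbDf => bfbbbbbbbDf => bfbbbbbbbbf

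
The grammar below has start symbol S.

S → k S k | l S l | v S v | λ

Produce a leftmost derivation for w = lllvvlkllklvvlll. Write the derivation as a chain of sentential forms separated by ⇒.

S ⇒ lSl ⇒ llSll ⇒ lllSlll ⇒ lllvSvlll ⇒ lllvvSvvlll ⇒ lllvvlSlvvlll ⇒ lllvvlkSklvvlll ⇒ lllvvlklSlklvvlll ⇒ lllvvlkllklvvlll

S ⇒ lSl   [S → l S l]
lSl ⇒ llSll   [S → l S l]
llSll ⇒ lllSlll   [S → l S l]
lllSlll ⇒ lllvSvlll   [S → v S v]
lllvSvlll ⇒ lllvvSvvlll   [S → v S v]
lllvvSvvlll ⇒ lllvvlSlvvlll   [S → l S l]
lllvvlSlvvlll ⇒ lllvvlkSklvvlll   [S → k S k]
lllvvlkSklvvlll ⇒ lllvvlklSlklvvlll   [S → l S l]
lllvvlklSlklvvlll ⇒ lllvvlkllklvvlll   [S → λ]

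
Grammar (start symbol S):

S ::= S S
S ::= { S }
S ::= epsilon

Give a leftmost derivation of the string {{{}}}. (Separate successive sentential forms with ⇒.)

S⇒{S}⇒{{S}}⇒{{SS}}⇒{{SSS}}⇒{{SSSS}}⇒{{SSSSS}}⇒{{{S}SSSS}}⇒{{{}SSSS}}⇒{{{}SSS}}⇒{{{}SS}}⇒{{{}S}}⇒{{{}}}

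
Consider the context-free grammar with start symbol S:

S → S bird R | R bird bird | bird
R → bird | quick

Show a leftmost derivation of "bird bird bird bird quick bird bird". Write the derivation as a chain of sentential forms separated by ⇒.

S ⇒ S bird R ⇒ S bird R bird R ⇒ R bird bird bird R bird R ⇒ bird bird bird bird R bird R ⇒ bird bird bird bird quick bird R ⇒ bird bird bird bird quick bird bird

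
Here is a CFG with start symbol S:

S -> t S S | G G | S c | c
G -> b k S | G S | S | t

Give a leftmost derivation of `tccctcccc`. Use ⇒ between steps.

S ⇒ Sc   [S -> S c]
Sc ⇒ tSSc   [S -> t S S]
tSSc ⇒ tScSc   [S -> S c]
tScSc ⇒ tSccSc   [S -> S c]
tSccSc ⇒ tcccSc   [S -> c]
tcccSc ⇒ tccctSSc   [S -> t S S]
tccctSSc ⇒ tccctScSc   [S -> S c]
tccctScSc ⇒ tccctccSc   [S -> c]
tccctccSc ⇒ tccctcccc   [S -> c]

S ⇒ Sc ⇒ tSSc ⇒ tScSc ⇒ tSccSc ⇒ tcccSc ⇒ tccctSSc ⇒ tccctScSc ⇒ tccctccSc ⇒ tccctcccc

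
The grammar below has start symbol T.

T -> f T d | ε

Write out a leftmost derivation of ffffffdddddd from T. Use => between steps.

T => fTd => ffTdd => fffTddd => ffffTdddd => fffffTddddd => ffffffTdddddd => ffffffdddddd

T => fTd   [T -> f T d]
fTd => ffTdd   [T -> f T d]
ffTdd => fffTddd   [T -> f T d]
fffTddd => ffffTdddd   [T -> f T d]
ffffTdddd => fffffTddddd   [T -> f T d]
fffffTddddd => ffffffTdddddd   [T -> f T d]
ffffffTdddddd => ffffffdddddd   [T -> ε]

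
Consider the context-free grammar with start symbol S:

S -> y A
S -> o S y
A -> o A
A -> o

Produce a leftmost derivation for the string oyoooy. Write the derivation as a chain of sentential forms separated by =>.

S => oSy => oyAy => oyoAy => oyooAy => oyoooy

S => oSy   [S -> o S y]
oSy => oyAy   [S -> y A]
oyAy => oyoAy   [A -> o A]
oyoAy => oyooAy   [A -> o A]
oyooAy => oyoooy   [A -> o]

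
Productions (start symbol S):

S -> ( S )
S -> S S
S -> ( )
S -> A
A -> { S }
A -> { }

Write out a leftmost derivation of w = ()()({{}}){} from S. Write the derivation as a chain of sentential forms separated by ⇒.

S ⇒ SS ⇒ ()S ⇒ ()SS ⇒ ()()S ⇒ ()()SS ⇒ ()()(S)S ⇒ ()()(A)S ⇒ ()()({S})S ⇒ ()()({A})S ⇒ ()()({{}})S ⇒ ()()({{}})A ⇒ ()()({{}}){}

S ⇒ SS   [S -> S S]
SS ⇒ ()S   [S -> ( )]
()S ⇒ ()SS   [S -> S S]
()SS ⇒ ()()S   [S -> ( )]
()()S ⇒ ()()SS   [S -> S S]
()()SS ⇒ ()()(S)S   [S -> ( S )]
()()(S)S ⇒ ()()(A)S   [S -> A]
()()(A)S ⇒ ()()({S})S   [A -> { S }]
()()({S})S ⇒ ()()({A})S   [S -> A]
()()({A})S ⇒ ()()({{}})S   [A -> { }]
()()({{}})S ⇒ ()()({{}})A   [S -> A]
()()({{}})A ⇒ ()()({{}}){}   [A -> { }]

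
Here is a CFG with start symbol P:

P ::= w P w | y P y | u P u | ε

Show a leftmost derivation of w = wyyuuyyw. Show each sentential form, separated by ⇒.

P ⇒ wPw   [P ::= w P w]
wPw ⇒ wyPyw   [P ::= y P y]
wyPyw ⇒ wyyPyyw   [P ::= y P y]
wyyPyyw ⇒ wyyuPuyyw   [P ::= u P u]
wyyuPuyyw ⇒ wyyuuyyw   [P ::= ε]

P⇒wPw⇒wyPyw⇒wyyPyyw⇒wyyuPuyyw⇒wyyuuyyw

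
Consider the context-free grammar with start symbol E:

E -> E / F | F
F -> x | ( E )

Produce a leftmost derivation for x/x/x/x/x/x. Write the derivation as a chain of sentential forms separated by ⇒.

E ⇒ E/F ⇒ E/F/F ⇒ E/F/F/F ⇒ E/F/F/F/F ⇒ E/F/F/F/F/F ⇒ F/F/F/F/F/F ⇒ x/F/F/F/F/F ⇒ x/x/F/F/F/F ⇒ x/x/x/F/F/F ⇒ x/x/x/x/F/F ⇒ x/x/x/x/x/F ⇒ x/x/x/x/x/x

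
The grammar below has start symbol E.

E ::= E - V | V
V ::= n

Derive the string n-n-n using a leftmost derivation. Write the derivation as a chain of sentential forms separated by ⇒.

E ⇒ E-V   [E ::= E - V]
E-V ⇒ E-V-V   [E ::= E - V]
E-V-V ⇒ V-V-V   [E ::= V]
V-V-V ⇒ n-V-V   [V ::= n]
n-V-V ⇒ n-n-V   [V ::= n]
n-n-V ⇒ n-n-n   [V ::= n]

E⇒E-V⇒E-V-V⇒V-V-V⇒n-V-V⇒n-n-V⇒n-n-n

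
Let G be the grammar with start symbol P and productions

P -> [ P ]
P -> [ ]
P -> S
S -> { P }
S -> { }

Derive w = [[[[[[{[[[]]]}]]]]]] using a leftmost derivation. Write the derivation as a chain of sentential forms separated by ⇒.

P ⇒ [P]   [P -> [ P ]]
[P] ⇒ [[P]]   [P -> [ P ]]
[[P]] ⇒ [[[P]]]   [P -> [ P ]]
[[[P]]] ⇒ [[[[P]]]]   [P -> [ P ]]
[[[[P]]]] ⇒ [[[[[P]]]]]   [P -> [ P ]]
[[[[[P]]]]] ⇒ [[[[[[P]]]]]]   [P -> [ P ]]
[[[[[[P]]]]]] ⇒ [[[[[[S]]]]]]   [P -> S]
[[[[[[S]]]]]] ⇒ [[[[[[{P}]]]]]]   [S -> { P }]
[[[[[[{P}]]]]]] ⇒ [[[[[[{[P]}]]]]]]   [P -> [ P ]]
[[[[[[{[P]}]]]]]] ⇒ [[[[[[{[[P]]}]]]]]]   [P -> [ P ]]
[[[[[[{[[P]]}]]]]]] ⇒ [[[[[[{[[[]]]}]]]]]]   [P -> [ ]]

P⇒[P]⇒[[P]]⇒[[[P]]]⇒[[[[P]]]]⇒[[[[[P]]]]]⇒[[[[[[P]]]]]]⇒[[[[[[S]]]]]]⇒[[[[[[{P}]]]]]]⇒[[[[[[{[P]}]]]]]]⇒[[[[[[{[[P]]}]]]]]]⇒[[[[[[{[[[]]]}]]]]]]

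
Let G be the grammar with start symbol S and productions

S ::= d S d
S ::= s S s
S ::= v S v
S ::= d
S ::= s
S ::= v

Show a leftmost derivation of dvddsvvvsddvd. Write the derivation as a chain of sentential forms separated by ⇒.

S ⇒ dSd   [S ::= d S d]
dSd ⇒ dvSvd   [S ::= v S v]
dvSvd ⇒ dvdSdvd   [S ::= d S d]
dvdSdvd ⇒ dvddSddvd   [S ::= d S d]
dvddSddvd ⇒ dvddsSsddvd   [S ::= s S s]
dvddsSsddvd ⇒ dvddsvSvsddvd   [S ::= v S v]
dvddsvSvsddvd ⇒ dvddsvvvsddvd   [S ::= v]

S ⇒ dSd ⇒ dvSvd ⇒ dvdSdvd ⇒ dvddSddvd ⇒ dvddsSsddvd ⇒ dvddsvSvsddvd ⇒ dvddsvvvsddvd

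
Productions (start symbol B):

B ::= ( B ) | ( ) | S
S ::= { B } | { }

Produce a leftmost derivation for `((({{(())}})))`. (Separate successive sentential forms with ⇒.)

B ⇒ (B)   [B ::= ( B )]
(B) ⇒ ((B))   [B ::= ( B )]
((B)) ⇒ (((B)))   [B ::= ( B )]
(((B))) ⇒ (((S)))   [B ::= S]
(((S))) ⇒ ((({B})))   [S ::= { B }]
((({B}))) ⇒ ((({S})))   [B ::= S]
((({S}))) ⇒ ((({{B}})))   [S ::= { B }]
((({{B}}))) ⇒ ((({{(B)}})))   [B ::= ( B )]
((({{(B)}}))) ⇒ ((({{(())}})))   [B ::= ( )]

B ⇒ (B) ⇒ ((B)) ⇒ (((B))) ⇒ (((S))) ⇒ ((({B}))) ⇒ ((({S}))) ⇒ ((({{B}}))) ⇒ ((({{(B)}}))) ⇒ ((({{(())}})))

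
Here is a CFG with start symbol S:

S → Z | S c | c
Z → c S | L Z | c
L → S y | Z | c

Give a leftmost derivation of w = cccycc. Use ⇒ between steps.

S ⇒ Z   [S → Z]
Z ⇒ LZ   [Z → L Z]
LZ ⇒ SyZ   [L → S y]
SyZ ⇒ ScyZ   [S → S c]
ScyZ ⇒ SccyZ   [S → S c]
SccyZ ⇒ cccyZ   [S → c]
cccyZ ⇒ cccyLZ   [Z → L Z]
cccyLZ ⇒ cccycZ   [L → c]
cccycZ ⇒ cccycc   [Z → c]

S⇒Z⇒LZ⇒SyZ⇒ScyZ⇒SccyZ⇒cccyZ⇒cccyLZ⇒cccycZ⇒cccycc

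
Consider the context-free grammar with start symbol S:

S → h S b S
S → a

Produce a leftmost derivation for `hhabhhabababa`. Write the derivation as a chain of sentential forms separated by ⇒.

S ⇒ hSbS ⇒ hhSbSbS ⇒ hhabSbS ⇒ hhabhSbSbS ⇒ hhabhhSbSbSbS ⇒ hhabhhabSbSbS ⇒ hhabhhababSbS ⇒ hhabhhabababS ⇒ hhabhhabababa

S ⇒ hSbS   [S → h S b S]
hSbS ⇒ hhSbSbS   [S → h S b S]
hhSbSbS ⇒ hhabSbS   [S → a]
hhabSbS ⇒ hhabhSbSbS   [S → h S b S]
hhabhSbSbS ⇒ hhabhhSbSbSbS   [S → h S b S]
hhabhhSbSbSbS ⇒ hhabhhabSbSbS   [S → a]
hhabhhabSbSbS ⇒ hhabhhababSbS   [S → a]
hhabhhababSbS ⇒ hhabhhabababS   [S → a]
hhabhhabababS ⇒ hhabhhabababa   [S → a]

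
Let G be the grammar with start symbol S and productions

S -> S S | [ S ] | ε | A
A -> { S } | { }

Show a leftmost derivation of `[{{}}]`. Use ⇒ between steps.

S ⇒ SS   [S -> S S]
SS ⇒ SSS   [S -> S S]
SSS ⇒ [S]SS   [S -> [ S ]]
[S]SS ⇒ [SS]SS   [S -> S S]
[SS]SS ⇒ [AS]SS   [S -> A]
[AS]SS ⇒ [{S}S]SS   [A -> { S }]
[{S}S]SS ⇒ [{A}S]SS   [S -> A]
[{A}S]SS ⇒ [{{S}}S]SS   [A -> { S }]
[{{S}}S]SS ⇒ [{{}}S]SS   [S -> ε]
[{{}}S]SS ⇒ [{{}}]SS   [S -> ε]
[{{}}]SS ⇒ [{{}}]S   [S -> ε]
[{{}}]S ⇒ [{{}}]   [S -> ε]

S ⇒ SS ⇒ SSS ⇒ [S]SS ⇒ [SS]SS ⇒ [AS]SS ⇒ [{S}S]SS ⇒ [{A}S]SS ⇒ [{{S}}S]SS ⇒ [{{}}S]SS ⇒ [{{}}]SS ⇒ [{{}}]S ⇒ [{{}}]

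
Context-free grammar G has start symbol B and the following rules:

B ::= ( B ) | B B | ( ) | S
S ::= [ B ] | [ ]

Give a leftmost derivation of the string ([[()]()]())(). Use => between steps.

B => BB => (B)B => (BB)B => (SB)B => ([B]B)B => ([BB]B)B => ([SB]B)B => ([[B]B]B)B => ([[()]B]B)B => ([[()]()]B)B => ([[()]()]())B => ([[()]()]())()

B => BB   [B ::= B B]
BB => (B)B   [B ::= ( B )]
(B)B => (BB)B   [B ::= B B]
(BB)B => (SB)B   [B ::= S]
(SB)B => ([B]B)B   [S ::= [ B ]]
([B]B)B => ([BB]B)B   [B ::= B B]
([BB]B)B => ([SB]B)B   [B ::= S]
([SB]B)B => ([[B]B]B)B   [S ::= [ B ]]
([[B]B]B)B => ([[()]B]B)B   [B ::= ( )]
([[()]B]B)B => ([[()]()]B)B   [B ::= ( )]
([[()]()]B)B => ([[()]()]())B   [B ::= ( )]
([[()]()]())B => ([[()]()]())()   [B ::= ( )]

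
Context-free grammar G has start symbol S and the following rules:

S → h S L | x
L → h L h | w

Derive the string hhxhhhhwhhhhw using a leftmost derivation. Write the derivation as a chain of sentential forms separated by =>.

S => hSL => hhSLL => hhxLL => hhxhLhL => hhxhhLhhL => hhxhhhLhhhL => hhxhhhhLhhhhL => hhxhhhhwhhhhL => hhxhhhhwhhhhw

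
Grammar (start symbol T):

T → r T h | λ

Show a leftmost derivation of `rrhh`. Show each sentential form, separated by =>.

T=>rTh=>rrThh=>rrhh

T => rTh   [T → r T h]
rTh => rrThh   [T → r T h]
rrThh => rrhh   [T → λ]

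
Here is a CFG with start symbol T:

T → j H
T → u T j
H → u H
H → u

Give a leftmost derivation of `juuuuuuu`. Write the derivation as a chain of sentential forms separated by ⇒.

T⇒jH⇒juH⇒juuH⇒juuuH⇒juuuuH⇒juuuuuH⇒juuuuuuH⇒juuuuuuu

T ⇒ jH   [T → j H]
jH ⇒ juH   [H → u H]
juH ⇒ juuH   [H → u H]
juuH ⇒ juuuH   [H → u H]
juuuH ⇒ juuuuH   [H → u H]
juuuuH ⇒ juuuuuH   [H → u H]
juuuuuH ⇒ juuuuuuH   [H → u H]
juuuuuuH ⇒ juuuuuuu   [H → u]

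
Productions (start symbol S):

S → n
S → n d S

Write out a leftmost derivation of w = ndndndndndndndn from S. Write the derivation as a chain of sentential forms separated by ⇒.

S ⇒ ndS ⇒ ndndS ⇒ ndndndS ⇒ ndndndndS ⇒ ndndndndndS ⇒ ndndndndndndS ⇒ ndndndndndndndS ⇒ ndndndndndndndn

S ⇒ ndS   [S → n d S]
ndS ⇒ ndndS   [S → n d S]
ndndS ⇒ ndndndS   [S → n d S]
ndndndS ⇒ ndndndndS   [S → n d S]
ndndndndS ⇒ ndndndndndS   [S → n d S]
ndndndndndS ⇒ ndndndndndndS   [S → n d S]
ndndndndndndS ⇒ ndndndndndndndS   [S → n d S]
ndndndndndndndS ⇒ ndndndndndndndn   [S → n]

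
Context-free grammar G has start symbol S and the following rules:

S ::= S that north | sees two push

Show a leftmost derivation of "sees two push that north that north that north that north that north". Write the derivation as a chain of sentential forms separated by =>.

S => S that north => S that north that north => S that north that north that north => S that north that north that north that north => S that north that north that north that north that north => sees two push that north that north that north that north that north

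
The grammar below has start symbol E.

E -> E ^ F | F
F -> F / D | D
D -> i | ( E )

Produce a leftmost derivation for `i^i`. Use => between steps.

E => E^F   [E -> E ^ F]
E^F => F^F   [E -> F]
F^F => D^F   [F -> D]
D^F => i^F   [D -> i]
i^F => i^D   [F -> D]
i^D => i^i   [D -> i]

E=>E^F=>F^F=>D^F=>i^F=>i^D=>i^i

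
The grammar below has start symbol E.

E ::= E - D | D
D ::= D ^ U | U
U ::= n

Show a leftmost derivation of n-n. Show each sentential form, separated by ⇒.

E ⇒ E-D ⇒ D-D ⇒ U-D ⇒ n-D ⇒ n-U ⇒ n-n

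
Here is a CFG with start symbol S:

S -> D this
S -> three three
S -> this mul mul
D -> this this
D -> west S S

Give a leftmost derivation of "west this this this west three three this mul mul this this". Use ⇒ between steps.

S ⇒ D this ⇒ west S S this ⇒ west D this S this ⇒ west this this this S this ⇒ west this this this D this this ⇒ west this this this west S S this this ⇒ west this this this west three three S this this ⇒ west this this this west three three this mul mul this this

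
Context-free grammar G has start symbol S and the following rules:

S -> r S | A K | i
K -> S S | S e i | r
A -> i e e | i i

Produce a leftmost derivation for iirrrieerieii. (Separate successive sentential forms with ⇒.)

S ⇒ AK   [S -> A K]
AK ⇒ iiK   [A -> i i]
iiK ⇒ iiSS   [K -> S S]
iiSS ⇒ iirSS   [S -> r S]
iirSS ⇒ iirrSS   [S -> r S]
iirrSS ⇒ iirrrSS   [S -> r S]
iirrrSS ⇒ iirrrAKS   [S -> A K]
iirrrAKS ⇒ iirrrieeKS   [A -> i e e]
iirrrieeKS ⇒ iirrrieeSeiS   [K -> S e i]
iirrrieeSeiS ⇒ iirrrieerSeiS   [S -> r S]
iirrrieerSeiS ⇒ iirrrieerieiS   [S -> i]
iirrrieerieiS ⇒ iirrrieerieii   [S -> i]

S ⇒ AK ⇒ iiK ⇒ iiSS ⇒ iirSS ⇒ iirrSS ⇒ iirrrSS ⇒ iirrrAKS ⇒ iirrrieeKS ⇒ iirrrieeSeiS ⇒ iirrrieerSeiS ⇒ iirrrieerieiS ⇒ iirrrieerieii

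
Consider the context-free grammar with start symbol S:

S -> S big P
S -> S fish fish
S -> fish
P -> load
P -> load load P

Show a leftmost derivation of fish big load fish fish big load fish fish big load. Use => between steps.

S => S big P => S fish fish big P => S big P fish fish big P => S fish fish big P fish fish big P => S big P fish fish big P fish fish big P => fish big P fish fish big P fish fish big P => fish big load fish fish big P fish fish big P => fish big load fish fish big load fish fish big P => fish big load fish fish big load fish fish big load

S => S big P   [S -> S big P]
S big P => S fish fish big P   [S -> S fish fish]
S fish fish big P => S big P fish fish big P   [S -> S big P]
S big P fish fish big P => S fish fish big P fish fish big P   [S -> S fish fish]
S fish fish big P fish fish big P => S big P fish fish big P fish fish big P   [S -> S big P]
S big P fish fish big P fish fish big P => fish big P fish fish big P fish fish big P   [S -> fish]
fish big P fish fish big P fish fish big P => fish big load fish fish big P fish fish big P   [P -> load]
fish big load fish fish big P fish fish big P => fish big load fish fish big load fish fish big P   [P -> load]
fish big load fish fish big load fish fish big P => fish big load fish fish big load fish fish big load   [P -> load]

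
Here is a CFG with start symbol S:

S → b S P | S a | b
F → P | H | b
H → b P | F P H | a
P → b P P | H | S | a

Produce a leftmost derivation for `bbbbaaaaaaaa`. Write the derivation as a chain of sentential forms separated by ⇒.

S ⇒ bSP   [S → b S P]
bSP ⇒ bSaP   [S → S a]
bSaP ⇒ bbSPaP   [S → b S P]
bbSPaP ⇒ bbSaPaP   [S → S a]
bbSaPaP ⇒ bbSaaPaP   [S → S a]
bbSaaPaP ⇒ bbSaaaPaP   [S → S a]
bbSaaaPaP ⇒ bbSaaaaPaP   [S → S a]
bbSaaaaPaP ⇒ bbbSPaaaaPaP   [S → b S P]
bbbSPaaaaPaP ⇒ bbbbPaaaaPaP   [S → b]
bbbbPaaaaPaP ⇒ bbbbaaaaaPaP   [P → a]
bbbbaaaaaPaP ⇒ bbbbaaaaaaaP   [P → a]
bbbbaaaaaaaP ⇒ bbbbaaaaaaaa   [P → a]

S ⇒ bSP ⇒ bSaP ⇒ bbSPaP ⇒ bbSaPaP ⇒ bbSaaPaP ⇒ bbSaaaPaP ⇒ bbSaaaaPaP ⇒ bbbSPaaaaPaP ⇒ bbbbPaaaaPaP ⇒ bbbbaaaaaPaP ⇒ bbbbaaaaaaaP ⇒ bbbbaaaaaaaa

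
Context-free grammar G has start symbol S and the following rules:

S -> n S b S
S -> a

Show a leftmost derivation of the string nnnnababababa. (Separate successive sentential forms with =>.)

S => nSbS => nnSbSbS => nnnSbSbSbS => nnnnSbSbSbSbS => nnnnabSbSbSbS => nnnnababSbSbS => nnnnabababSbS => nnnnababababS => nnnnababababa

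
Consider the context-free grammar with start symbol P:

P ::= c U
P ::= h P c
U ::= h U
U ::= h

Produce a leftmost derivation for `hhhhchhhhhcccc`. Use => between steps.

P => hPc   [P ::= h P c]
hPc => hhPcc   [P ::= h P c]
hhPcc => hhhPccc   [P ::= h P c]
hhhPccc => hhhhPcccc   [P ::= h P c]
hhhhPcccc => hhhhcUcccc   [P ::= c U]
hhhhcUcccc => hhhhchUcccc   [U ::= h U]
hhhhchUcccc => hhhhchhUcccc   [U ::= h U]
hhhhchhUcccc => hhhhchhhUcccc   [U ::= h U]
hhhhchhhUcccc => hhhhchhhhUcccc   [U ::= h U]
hhhhchhhhUcccc => hhhhchhhhhcccc   [U ::= h]

P => hPc => hhPcc => hhhPccc => hhhhPcccc => hhhhcUcccc => hhhhchUcccc => hhhhchhUcccc => hhhhchhhUcccc => hhhhchhhhUcccc => hhhhchhhhhcccc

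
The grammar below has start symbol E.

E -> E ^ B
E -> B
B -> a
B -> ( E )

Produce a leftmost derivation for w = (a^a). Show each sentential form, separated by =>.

E => B => (E) => (E^B) => (B^B) => (a^B) => (a^a)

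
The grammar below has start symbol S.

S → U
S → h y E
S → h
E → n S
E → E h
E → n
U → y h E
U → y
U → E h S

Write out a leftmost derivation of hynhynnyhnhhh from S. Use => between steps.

S => hyE => hynS => hynhyE => hynhynS => hynhynU => hynhynEhS => hynhynnShS => hynhynnUhS => hynhynnyhEhS => hynhynnyhEhhS => hynhynnyhnhhS => hynhynnyhnhhh

S => hyE   [S → h y E]
hyE => hynS   [E → n S]
hynS => hynhyE   [S → h y E]
hynhyE => hynhynS   [E → n S]
hynhynS => hynhynU   [S → U]
hynhynU => hynhynEhS   [U → E h S]
hynhynEhS => hynhynnShS   [E → n S]
hynhynnShS => hynhynnUhS   [S → U]
hynhynnUhS => hynhynnyhEhS   [U → y h E]
hynhynnyhEhS => hynhynnyhEhhS   [E → E h]
hynhynnyhEhhS => hynhynnyhnhhS   [E → n]
hynhynnyhnhhS => hynhynnyhnhhh   [S → h]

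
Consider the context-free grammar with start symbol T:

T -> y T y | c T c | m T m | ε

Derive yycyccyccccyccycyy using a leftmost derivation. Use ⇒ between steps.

T ⇒ yTy ⇒ yyTyy ⇒ yycTcyy ⇒ yycyTycyy ⇒ yycycTcycyy ⇒ yycyccTccycyy ⇒ yycyccyTyccycyy ⇒ yycyccycTcyccycyy ⇒ yycyccyccTccyccycyy ⇒ yycyccyccccyccycyy

T ⇒ yTy   [T -> y T y]
yTy ⇒ yyTyy   [T -> y T y]
yyTyy ⇒ yycTcyy   [T -> c T c]
yycTcyy ⇒ yycyTycyy   [T -> y T y]
yycyTycyy ⇒ yycycTcycyy   [T -> c T c]
yycycTcycyy ⇒ yycyccTccycyy   [T -> c T c]
yycyccTccycyy ⇒ yycyccyTyccycyy   [T -> y T y]
yycyccyTyccycyy ⇒ yycyccycTcyccycyy   [T -> c T c]
yycyccycTcyccycyy ⇒ yycyccyccTccyccycyy   [T -> c T c]
yycyccyccTccyccycyy ⇒ yycyccyccccyccycyy   [T -> ε]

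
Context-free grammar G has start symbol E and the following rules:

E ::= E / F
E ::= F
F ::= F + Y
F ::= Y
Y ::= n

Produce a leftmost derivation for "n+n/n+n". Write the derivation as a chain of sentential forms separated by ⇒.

E ⇒ E/F ⇒ F/F ⇒ F+Y/F ⇒ Y+Y/F ⇒ n+Y/F ⇒ n+n/F ⇒ n+n/F+Y ⇒ n+n/Y+Y ⇒ n+n/n+Y ⇒ n+n/n+n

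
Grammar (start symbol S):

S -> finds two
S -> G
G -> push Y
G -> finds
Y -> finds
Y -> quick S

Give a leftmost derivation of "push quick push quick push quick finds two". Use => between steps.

S => G => push Y => push quick S => push quick G => push quick push Y => push quick push quick S => push quick push quick G => push quick push quick push Y => push quick push quick push quick S => push quick push quick push quick finds two

S => G   [S -> G]
G => push Y   [G -> push Y]
push Y => push quick S   [Y -> quick S]
push quick S => push quick G   [S -> G]
push quick G => push quick push Y   [G -> push Y]
push quick push Y => push quick push quick S   [Y -> quick S]
push quick push quick S => push quick push quick G   [S -> G]
push quick push quick G => push quick push quick push Y   [G -> push Y]
push quick push quick push Y => push quick push quick push quick S   [Y -> quick S]
push quick push quick push quick S => push quick push quick push quick finds two   [S -> finds two]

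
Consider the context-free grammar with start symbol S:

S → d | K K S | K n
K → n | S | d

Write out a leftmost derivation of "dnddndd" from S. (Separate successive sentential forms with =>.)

S => KKS   [S → K K S]
KKS => dKS   [K → d]
dKS => dSS   [K → S]
dSS => dKKSS   [S → K K S]
dKKSS => dSKSS   [K → S]
dSKSS => dKKSKSS   [S → K K S]
dKKSKSS => dnKSKSS   [K → n]
dnKSKSS => dndSKSS   [K → d]
dndSKSS => dnddKSS   [S → d]
dnddKSS => dnddnSS   [K → n]
dnddnSS => dnddndS   [S → d]
dnddndS => dnddndd   [S → d]

S => KKS => dKS => dSS => dKKSS => dSKSS => dKKSKSS => dnKSKSS => dndSKSS => dnddKSS => dnddnSS => dnddndS => dnddndd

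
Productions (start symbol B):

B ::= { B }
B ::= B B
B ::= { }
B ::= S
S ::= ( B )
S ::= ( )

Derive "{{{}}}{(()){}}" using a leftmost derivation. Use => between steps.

B=>BB=>{B}B=>{{B}}B=>{{{}}}B=>{{{}}}{B}=>{{{}}}{BB}=>{{{}}}{SB}=>{{{}}}{(B)B}=>{{{}}}{(S)B}=>{{{}}}{(())B}=>{{{}}}{(()){}}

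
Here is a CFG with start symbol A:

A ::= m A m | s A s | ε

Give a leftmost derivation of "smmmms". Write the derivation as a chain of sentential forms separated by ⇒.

A ⇒ sAs ⇒ smAms ⇒ smmAmms ⇒ smmmms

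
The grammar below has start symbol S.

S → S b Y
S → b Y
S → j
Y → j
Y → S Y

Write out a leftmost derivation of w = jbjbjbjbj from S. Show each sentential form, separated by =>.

S=>SbY=>SbYbY=>SbYbYbY=>SbYbYbYbY=>jbYbYbYbY=>jbjbYbYbY=>jbjbjbYbY=>jbjbjbjbY=>jbjbjbjbj

S => SbY   [S → S b Y]
SbY => SbYbY   [S → S b Y]
SbYbY => SbYbYbY   [S → S b Y]
SbYbYbY => SbYbYbYbY   [S → S b Y]
SbYbYbYbY => jbYbYbYbY   [S → j]
jbYbYbYbY => jbjbYbYbY   [Y → j]
jbjbYbYbY => jbjbjbYbY   [Y → j]
jbjbjbYbY => jbjbjbjbY   [Y → j]
jbjbjbjbY => jbjbjbjbj   [Y → j]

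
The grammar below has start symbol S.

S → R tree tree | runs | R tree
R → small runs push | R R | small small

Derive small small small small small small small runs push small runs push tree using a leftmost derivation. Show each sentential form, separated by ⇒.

S ⇒ R tree ⇒ R R tree ⇒ R R R tree ⇒ R R R R tree ⇒ R R R R R tree ⇒ small small R R R R tree ⇒ small small small small R R R tree ⇒ small small small small small small R R tree ⇒ small small small small small small small runs push R tree ⇒ small small small small small small small runs push small runs push tree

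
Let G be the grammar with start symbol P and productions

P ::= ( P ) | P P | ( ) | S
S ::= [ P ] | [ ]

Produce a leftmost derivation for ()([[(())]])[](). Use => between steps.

P=>PP=>PPP=>PPPP=>()PPP=>()(P)PP=>()(S)PP=>()([P])PP=>()([S])PP=>()([[P]])PP=>()([[(P)]])PP=>()([[(())]])PP=>()([[(())]])SP=>()([[(())]])[]P=>()([[(())]])[]()

P => PP   [P ::= P P]
PP => PPP   [P ::= P P]
PPP => PPPP   [P ::= P P]
PPPP => ()PPP   [P ::= ( )]
()PPP => ()(P)PP   [P ::= ( P )]
()(P)PP => ()(S)PP   [P ::= S]
()(S)PP => ()([P])PP   [S ::= [ P ]]
()([P])PP => ()([S])PP   [P ::= S]
()([S])PP => ()([[P]])PP   [S ::= [ P ]]
()([[P]])PP => ()([[(P)]])PP   [P ::= ( P )]
()([[(P)]])PP => ()([[(())]])PP   [P ::= ( )]
()([[(())]])PP => ()([[(())]])SP   [P ::= S]
()([[(())]])SP => ()([[(())]])[]P   [S ::= [ ]]
()([[(())]])[]P => ()([[(())]])[]()   [P ::= ( )]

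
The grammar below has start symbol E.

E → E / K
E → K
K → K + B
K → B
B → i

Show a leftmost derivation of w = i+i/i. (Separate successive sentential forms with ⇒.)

E⇒E/K⇒K/K⇒K+B/K⇒B+B/K⇒i+B/K⇒i+i/K⇒i+i/B⇒i+i/i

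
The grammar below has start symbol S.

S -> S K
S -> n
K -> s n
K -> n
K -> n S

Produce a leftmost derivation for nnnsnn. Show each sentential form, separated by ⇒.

S ⇒ SK ⇒ SKK ⇒ SKKK ⇒ SKKKK ⇒ nKKKK ⇒ nnKKK ⇒ nnnKK ⇒ nnnsnK ⇒ nnnsnn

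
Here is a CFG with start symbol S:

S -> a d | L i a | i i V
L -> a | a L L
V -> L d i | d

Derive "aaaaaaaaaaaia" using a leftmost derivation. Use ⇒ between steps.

S ⇒ Lia   [S -> L i a]
Lia ⇒ aLLia   [L -> a L L]
aLLia ⇒ aaLLLia   [L -> a L L]
aaLLLia ⇒ aaaLLia   [L -> a]
aaaLLia ⇒ aaaaLia   [L -> a]
aaaaLia ⇒ aaaaaLLia   [L -> a L L]
aaaaaLLia ⇒ aaaaaaLLLia   [L -> a L L]
aaaaaaLLLia ⇒ aaaaaaaLLia   [L -> a]
aaaaaaaLLia ⇒ aaaaaaaaLLLia   [L -> a L L]
aaaaaaaaLLLia ⇒ aaaaaaaaaLLia   [L -> a]
aaaaaaaaaLLia ⇒ aaaaaaaaaaLia   [L -> a]
aaaaaaaaaaLia ⇒ aaaaaaaaaaaia   [L -> a]

S⇒Lia⇒aLLia⇒aaLLLia⇒aaaLLia⇒aaaaLia⇒aaaaaLLia⇒aaaaaaLLLia⇒aaaaaaaLLia⇒aaaaaaaaLLLia⇒aaaaaaaaaLLia⇒aaaaaaaaaaLia⇒aaaaaaaaaaaia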